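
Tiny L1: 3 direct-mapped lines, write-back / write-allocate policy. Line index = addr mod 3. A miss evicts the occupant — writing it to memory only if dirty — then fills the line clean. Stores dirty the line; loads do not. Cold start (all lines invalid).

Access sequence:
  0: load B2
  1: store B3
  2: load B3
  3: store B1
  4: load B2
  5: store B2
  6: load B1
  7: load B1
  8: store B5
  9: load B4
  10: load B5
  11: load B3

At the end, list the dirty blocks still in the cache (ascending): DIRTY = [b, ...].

0: R B2 -> L2 miss  d=-]
1: W B3 -> L0 miss  d=D]
2: R B3 -> L0 hit  d=D]
3: W B1 -> L1 miss  d=D]
4: R B2 -> L2 hit  d=-]
5: W B2 -> L2 hit  d=D]
6: R B1 -> L1 hit  d=D]
7: R B1 -> L1 hit  d=D]
8: W B5 -> L2 miss wb->B2  d=D]
9: R B4 -> L1 miss wb->B1  d=-]
10: R B5 -> L2 hit  d=D]
11: R B3 -> L0 hit  d=D]

DIRTY = [3, 5]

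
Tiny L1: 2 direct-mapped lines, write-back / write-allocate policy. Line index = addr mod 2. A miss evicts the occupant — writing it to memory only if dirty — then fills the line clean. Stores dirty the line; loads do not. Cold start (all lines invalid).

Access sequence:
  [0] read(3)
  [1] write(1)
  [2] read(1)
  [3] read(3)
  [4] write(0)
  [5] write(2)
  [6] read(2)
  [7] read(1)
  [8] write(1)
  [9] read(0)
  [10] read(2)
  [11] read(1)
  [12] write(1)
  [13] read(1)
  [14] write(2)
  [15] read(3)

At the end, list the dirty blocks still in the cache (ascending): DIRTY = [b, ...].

  0 | R B3 → L1 miss [-]
  1 | W B1 → L1 miss [D]
  2 | R B1 → L1 hit [D]
  3 | R B3 → L1 miss wb→B1 [-]
  4 | W B0 → L0 miss [D]
  5 | W B2 → L0 miss wb→B0 [D]
  6 | R B2 → L0 hit [D]
  7 | R B1 → L1 miss [-]
  8 | W B1 → L1 hit [D]
  9 | R B0 → L0 miss wb→B2 [-]
  10 | R B2 → L0 miss [-]
  11 | R B1 → L1 hit [D]
  12 | W B1 → L1 hit [D]
  13 | R B1 → L1 hit [D]
  14 | W B2 → L0 hit [D]
  15 | R B3 → L1 miss wb→B1 [-]

DIRTY = [2]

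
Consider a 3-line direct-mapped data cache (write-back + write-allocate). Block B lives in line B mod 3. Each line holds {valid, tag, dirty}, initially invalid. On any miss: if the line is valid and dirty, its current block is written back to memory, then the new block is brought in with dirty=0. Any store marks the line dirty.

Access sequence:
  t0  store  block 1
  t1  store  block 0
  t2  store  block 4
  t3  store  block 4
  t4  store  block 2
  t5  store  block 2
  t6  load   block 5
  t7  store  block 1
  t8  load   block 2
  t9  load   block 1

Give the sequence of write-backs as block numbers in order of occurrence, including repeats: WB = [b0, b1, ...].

0: W B1 → L1 miss [D]
1: W B0 → L0 miss [D]
2: W B4 → L1 miss wb→B1 [D]
3: W B4 → L1 hit [D]
4: W B2 → L2 miss [D]
5: W B2 → L2 hit [D]
6: R B5 → L2 miss wb→B2 [-]
7: W B1 → L1 miss wb→B4 [D]
8: R B2 → L2 miss [-]
9: R B1 → L1 hit [D]

WB = [1, 2, 4]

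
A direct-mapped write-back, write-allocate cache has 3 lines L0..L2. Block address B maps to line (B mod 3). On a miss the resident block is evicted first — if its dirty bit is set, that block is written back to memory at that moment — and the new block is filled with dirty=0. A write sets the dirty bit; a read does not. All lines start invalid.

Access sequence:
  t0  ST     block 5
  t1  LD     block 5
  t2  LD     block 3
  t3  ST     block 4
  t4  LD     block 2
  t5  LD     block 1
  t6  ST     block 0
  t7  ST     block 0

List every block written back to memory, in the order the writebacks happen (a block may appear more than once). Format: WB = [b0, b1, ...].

WB = [5, 4]

0: W B5 → L2 miss [D]
1: R B5 → L2 hit [D]
2: R B3 → L0 miss [-]
3: W B4 → L1 miss [D]
4: R B2 → L2 miss wb→B5 [-]
5: R B1 → L1 miss wb→B4 [-]
6: W B0 → L0 miss [D]
7: W B0 → L0 hit [D]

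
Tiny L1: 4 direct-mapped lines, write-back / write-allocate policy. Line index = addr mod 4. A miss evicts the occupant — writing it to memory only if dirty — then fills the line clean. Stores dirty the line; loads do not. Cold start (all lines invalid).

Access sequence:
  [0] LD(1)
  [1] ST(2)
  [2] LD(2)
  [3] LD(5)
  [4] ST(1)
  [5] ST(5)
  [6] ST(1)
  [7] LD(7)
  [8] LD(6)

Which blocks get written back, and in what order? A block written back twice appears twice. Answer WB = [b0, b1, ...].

WB = [1, 5, 2]

  0 | R B1 → L1 miss [-]
  1 | W B2 → L2 miss [D]
  2 | R B2 → L2 hit [D]
  3 | R B5 → L1 miss [-]
  4 | W B1 → L1 miss [D]
  5 | W B5 → L1 miss wb→B1 [D]
  6 | W B1 → L1 miss wb→B5 [D]
  7 | R B7 → L3 miss [-]
  8 | R B6 → L2 miss wb→B2 [-]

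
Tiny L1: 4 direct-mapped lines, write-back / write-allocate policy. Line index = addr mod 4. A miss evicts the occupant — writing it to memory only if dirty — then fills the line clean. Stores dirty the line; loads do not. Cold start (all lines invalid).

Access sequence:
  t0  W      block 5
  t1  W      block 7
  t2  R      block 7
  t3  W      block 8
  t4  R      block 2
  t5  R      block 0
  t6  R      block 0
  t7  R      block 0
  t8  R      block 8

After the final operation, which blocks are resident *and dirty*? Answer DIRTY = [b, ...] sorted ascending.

  0 | W B5 → L1 miss [D]
  1 | W B7 → L3 miss [D]
  2 | R B7 → L3 hit [D]
  3 | W B8 → L0 miss [D]
  4 | R B2 → L2 miss [-]
  5 | R B0 → L0 miss wb→B8 [-]
  6 | R B0 → L0 hit [-]
  7 | R B0 → L0 hit [-]
  8 | R B8 → L0 miss [-]

DIRTY = [5, 7]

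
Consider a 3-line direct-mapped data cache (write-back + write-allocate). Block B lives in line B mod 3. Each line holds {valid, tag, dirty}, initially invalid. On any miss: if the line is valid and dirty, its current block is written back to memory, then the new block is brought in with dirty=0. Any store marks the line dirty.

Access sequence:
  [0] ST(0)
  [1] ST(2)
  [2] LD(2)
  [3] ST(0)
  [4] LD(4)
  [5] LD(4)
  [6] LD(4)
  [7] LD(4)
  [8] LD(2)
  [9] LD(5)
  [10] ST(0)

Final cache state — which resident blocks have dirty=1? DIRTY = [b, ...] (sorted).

0: W B0 -> L0 miss  d=D]
1: W B2 -> L2 miss  d=D]
2: R B2 -> L2 hit  d=D]
3: W B0 -> L0 hit  d=D]
4: R B4 -> L1 miss  d=-]
5: R B4 -> L1 hit  d=-]
6: R B4 -> L1 hit  d=-]
7: R B4 -> L1 hit  d=-]
8: R B2 -> L2 hit  d=D]
9: R B5 -> L2 miss wb->B2  d=-]
10: W B0 -> L0 hit  d=D]

DIRTY = [0]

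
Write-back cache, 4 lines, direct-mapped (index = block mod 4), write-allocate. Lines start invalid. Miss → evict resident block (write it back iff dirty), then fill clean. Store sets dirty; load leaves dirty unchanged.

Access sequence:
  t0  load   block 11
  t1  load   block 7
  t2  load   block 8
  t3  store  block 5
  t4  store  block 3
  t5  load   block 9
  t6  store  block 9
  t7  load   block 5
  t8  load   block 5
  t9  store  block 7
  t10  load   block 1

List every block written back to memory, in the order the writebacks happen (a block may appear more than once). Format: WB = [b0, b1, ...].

WB = [5, 9, 3]

  0 | R B11 → L3 miss [-]
  1 | R B7 → L3 miss [-]
  2 | R B8 → L0 miss [-]
  3 | W B5 → L1 miss [D]
  4 | W B3 → L3 miss [D]
  5 | R B9 → L1 miss wb→B5 [-]
  6 | W B9 → L1 hit [D]
  7 | R B5 → L1 miss wb→B9 [-]
  8 | R B5 → L1 hit [-]
  9 | W B7 → L3 miss wb→B3 [D]
  10 | R B1 → L1 miss [-]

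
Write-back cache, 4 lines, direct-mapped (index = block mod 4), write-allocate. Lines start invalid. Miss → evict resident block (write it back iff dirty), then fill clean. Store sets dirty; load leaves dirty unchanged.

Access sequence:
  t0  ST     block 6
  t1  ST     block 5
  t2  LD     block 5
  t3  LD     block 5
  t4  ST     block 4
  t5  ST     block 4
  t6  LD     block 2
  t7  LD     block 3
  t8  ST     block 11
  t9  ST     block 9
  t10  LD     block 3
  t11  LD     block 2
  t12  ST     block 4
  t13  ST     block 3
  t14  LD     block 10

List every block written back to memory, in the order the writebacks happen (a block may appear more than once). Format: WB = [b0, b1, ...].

0: W B6 -> L2 miss  d=D]
1: W B5 -> L1 miss  d=D]
2: R B5 -> L1 hit  d=D]
3: R B5 -> L1 hit  d=D]
4: W B4 -> L0 miss  d=D]
5: W B4 -> L0 hit  d=D]
6: R B2 -> L2 miss wb->B6  d=-]
7: R B3 -> L3 miss  d=-]
8: W B11 -> L3 miss  d=D]
9: W B9 -> L1 miss wb->B5  d=D]
10: R B3 -> L3 miss wb->B11  d=-]
11: R B2 -> L2 hit  d=-]
12: W B4 -> L0 hit  d=D]
13: W B3 -> L3 hit  d=D]
14: R B10 -> L2 miss  d=-]

WB = [6, 5, 11]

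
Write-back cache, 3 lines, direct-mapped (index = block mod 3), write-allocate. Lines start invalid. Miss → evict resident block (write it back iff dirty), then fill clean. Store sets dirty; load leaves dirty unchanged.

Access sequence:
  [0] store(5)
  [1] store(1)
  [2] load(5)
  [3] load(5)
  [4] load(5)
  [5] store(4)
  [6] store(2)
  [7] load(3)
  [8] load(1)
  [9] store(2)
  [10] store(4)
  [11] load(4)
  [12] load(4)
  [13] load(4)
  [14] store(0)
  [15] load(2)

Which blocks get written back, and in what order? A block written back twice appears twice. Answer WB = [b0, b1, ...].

WB = [1, 5, 4]

0: W B5 → L2 miss [D]
1: W B1 → L1 miss [D]
2: R B5 → L2 hit [D]
3: R B5 → L2 hit [D]
4: R B5 → L2 hit [D]
5: W B4 → L1 miss wb→B1 [D]
6: W B2 → L2 miss wb→B5 [D]
7: R B3 → L0 miss [-]
8: R B1 → L1 miss wb→B4 [-]
9: W B2 → L2 hit [D]
10: W B4 → L1 miss [D]
11: R B4 → L1 hit [D]
12: R B4 → L1 hit [D]
13: R B4 → L1 hit [D]
14: W B0 → L0 miss [D]
15: R B2 → L2 hit [D]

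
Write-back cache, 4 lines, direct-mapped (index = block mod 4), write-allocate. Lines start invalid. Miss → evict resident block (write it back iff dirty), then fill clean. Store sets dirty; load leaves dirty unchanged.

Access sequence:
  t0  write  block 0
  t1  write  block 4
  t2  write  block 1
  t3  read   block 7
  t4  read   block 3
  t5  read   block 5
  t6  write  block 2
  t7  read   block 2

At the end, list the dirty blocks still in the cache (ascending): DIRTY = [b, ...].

0: W B0 -> L0 miss  d=D]
1: W B4 -> L0 miss wb->B0  d=D]
2: W B1 -> L1 miss  d=D]
3: R B7 -> L3 miss  d=-]
4: R B3 -> L3 miss  d=-]
5: R B5 -> L1 miss wb->B1  d=-]
6: W B2 -> L2 miss  d=D]
7: R B2 -> L2 hit  d=D]

DIRTY = [2, 4]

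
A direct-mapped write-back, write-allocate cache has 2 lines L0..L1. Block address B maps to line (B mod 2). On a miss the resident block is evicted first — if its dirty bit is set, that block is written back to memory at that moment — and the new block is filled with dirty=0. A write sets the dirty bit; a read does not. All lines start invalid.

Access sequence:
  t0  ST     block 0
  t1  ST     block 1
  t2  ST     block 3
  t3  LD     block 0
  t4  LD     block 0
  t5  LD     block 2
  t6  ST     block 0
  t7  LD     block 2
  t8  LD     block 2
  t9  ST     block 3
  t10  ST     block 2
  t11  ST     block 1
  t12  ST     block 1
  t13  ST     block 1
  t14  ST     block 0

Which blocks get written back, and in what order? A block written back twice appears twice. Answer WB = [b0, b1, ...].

  0 | W B0 → L0 miss [D]
  1 | W B1 → L1 miss [D]
  2 | W B3 → L1 miss wb→B1 [D]
  3 | R B0 → L0 hit [D]
  4 | R B0 → L0 hit [D]
  5 | R B2 → L0 miss wb→B0 [-]
  6 | W B0 → L0 miss [D]
  7 | R B2 → L0 miss wb→B0 [-]
  8 | R B2 → L0 hit [-]
  9 | W B3 → L1 hit [D]
  10 | W B2 → L0 hit [D]
  11 | W B1 → L1 miss wb→B3 [D]
  12 | W B1 → L1 hit [D]
  13 | W B1 → L1 hit [D]
  14 | W B0 → L0 miss wb→B2 [D]

WB = [1, 0, 0, 3, 2]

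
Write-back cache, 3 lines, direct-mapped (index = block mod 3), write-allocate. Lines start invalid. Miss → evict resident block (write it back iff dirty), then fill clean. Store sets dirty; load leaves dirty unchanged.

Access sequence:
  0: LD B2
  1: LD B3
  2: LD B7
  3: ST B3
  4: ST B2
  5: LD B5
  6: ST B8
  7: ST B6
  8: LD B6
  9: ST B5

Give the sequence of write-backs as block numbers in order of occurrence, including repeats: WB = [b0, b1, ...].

WB = [2, 3, 8]

0: R B2 -> L2 miss  d=-]
1: R B3 -> L0 miss  d=-]
2: R B7 -> L1 miss  d=-]
3: W B3 -> L0 hit  d=D]
4: W B2 -> L2 hit  d=D]
5: R B5 -> L2 miss wb->B2  d=-]
6: W B8 -> L2 miss  d=D]
7: W B6 -> L0 miss wb->B3  d=D]
8: R B6 -> L0 hit  d=D]
9: W B5 -> L2 miss wb->B8  d=D]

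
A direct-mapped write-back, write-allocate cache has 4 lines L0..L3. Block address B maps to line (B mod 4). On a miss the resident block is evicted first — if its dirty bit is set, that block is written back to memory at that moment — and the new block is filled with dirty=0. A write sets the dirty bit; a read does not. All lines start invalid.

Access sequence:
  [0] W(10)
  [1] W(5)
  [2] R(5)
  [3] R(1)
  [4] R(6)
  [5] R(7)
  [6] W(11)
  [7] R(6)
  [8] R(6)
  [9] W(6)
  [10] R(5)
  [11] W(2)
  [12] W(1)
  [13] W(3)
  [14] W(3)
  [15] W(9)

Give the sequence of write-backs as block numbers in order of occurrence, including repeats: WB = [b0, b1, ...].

  0 | W B10 → L2 miss [D]
  1 | W B5 → L1 miss [D]
  2 | R B5 → L1 hit [D]
  3 | R B1 → L1 miss wb→B5 [-]
  4 | R B6 → L2 miss wb→B10 [-]
  5 | R B7 → L3 miss [-]
  6 | W B11 → L3 miss [D]
  7 | R B6 → L2 hit [-]
  8 | R B6 → L2 hit [-]
  9 | W B6 → L2 hit [D]
  10 | R B5 → L1 miss [-]
  11 | W B2 → L2 miss wb→B6 [D]
  12 | W B1 → L1 miss [D]
  13 | W B3 → L3 miss wb→B11 [D]
  14 | W B3 → L3 hit [D]
  15 | W B9 → L1 miss wb→B1 [D]

WB = [5, 10, 6, 11, 1]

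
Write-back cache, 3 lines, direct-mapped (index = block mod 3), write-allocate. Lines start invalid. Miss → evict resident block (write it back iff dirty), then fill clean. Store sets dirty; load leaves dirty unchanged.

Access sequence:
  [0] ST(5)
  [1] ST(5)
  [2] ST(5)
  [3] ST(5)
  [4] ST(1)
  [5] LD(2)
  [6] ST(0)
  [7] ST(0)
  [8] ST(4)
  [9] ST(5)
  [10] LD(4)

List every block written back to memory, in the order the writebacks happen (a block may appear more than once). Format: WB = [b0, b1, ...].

0: W B5 → L2 miss [D]
1: W B5 → L2 hit [D]
2: W B5 → L2 hit [D]
3: W B5 → L2 hit [D]
4: W B1 → L1 miss [D]
5: R B2 → L2 miss wb→B5 [-]
6: W B0 → L0 miss [D]
7: W B0 → L0 hit [D]
8: W B4 → L1 miss wb→B1 [D]
9: W B5 → L2 miss [D]
10: R B4 → L1 hit [D]

WB = [5, 1]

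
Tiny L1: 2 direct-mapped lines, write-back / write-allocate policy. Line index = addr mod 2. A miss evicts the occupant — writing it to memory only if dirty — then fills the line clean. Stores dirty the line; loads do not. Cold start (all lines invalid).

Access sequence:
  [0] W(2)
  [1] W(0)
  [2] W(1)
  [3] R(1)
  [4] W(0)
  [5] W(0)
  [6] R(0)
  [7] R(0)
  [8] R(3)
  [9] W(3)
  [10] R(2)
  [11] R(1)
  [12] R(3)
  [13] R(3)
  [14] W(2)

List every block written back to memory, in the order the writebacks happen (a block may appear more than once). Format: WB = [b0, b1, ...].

  0 | W B2 → L0 miss [D]
  1 | W B0 → L0 miss wb→B2 [D]
  2 | W B1 → L1 miss [D]
  3 | R B1 → L1 hit [D]
  4 | W B0 → L0 hit [D]
  5 | W B0 → L0 hit [D]
  6 | R B0 → L0 hit [D]
  7 | R B0 → L0 hit [D]
  8 | R B3 → L1 miss wb→B1 [-]
  9 | W B3 → L1 hit [D]
  10 | R B2 → L0 miss wb→B0 [-]
  11 | R B1 → L1 miss wb→B3 [-]
  12 | R B3 → L1 miss [-]
  13 | R B3 → L1 hit [-]
  14 | W B2 → L0 hit [D]

WB = [2, 1, 0, 3]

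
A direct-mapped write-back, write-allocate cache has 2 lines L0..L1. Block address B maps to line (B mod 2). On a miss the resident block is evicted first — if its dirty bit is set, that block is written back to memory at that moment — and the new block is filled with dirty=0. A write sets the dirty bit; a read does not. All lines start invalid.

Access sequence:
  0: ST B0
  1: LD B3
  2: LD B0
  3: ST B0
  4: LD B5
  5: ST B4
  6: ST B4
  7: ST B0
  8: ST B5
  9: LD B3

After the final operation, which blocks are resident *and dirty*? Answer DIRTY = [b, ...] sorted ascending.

DIRTY = [0]

0: W B0 → L0 miss [D]
1: R B3 → L1 miss [-]
2: R B0 → L0 hit [D]
3: W B0 → L0 hit [D]
4: R B5 → L1 miss [-]
5: W B4 → L0 miss wb→B0 [D]
6: W B4 → L0 hit [D]
7: W B0 → L0 miss wb→B4 [D]
8: W B5 → L1 hit [D]
9: R B3 → L1 miss wb→B5 [-]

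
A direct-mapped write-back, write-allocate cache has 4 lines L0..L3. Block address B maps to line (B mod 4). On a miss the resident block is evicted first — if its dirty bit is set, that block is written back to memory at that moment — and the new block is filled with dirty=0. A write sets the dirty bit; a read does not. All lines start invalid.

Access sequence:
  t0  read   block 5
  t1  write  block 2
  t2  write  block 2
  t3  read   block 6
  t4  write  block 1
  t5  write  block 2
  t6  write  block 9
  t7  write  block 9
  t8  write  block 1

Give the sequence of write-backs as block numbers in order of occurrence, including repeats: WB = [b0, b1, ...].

WB = [2, 1, 9]

0: R B5 -> L1 miss  d=-]
1: W B2 -> L2 miss  d=D]
2: W B2 -> L2 hit  d=D]
3: R B6 -> L2 miss wb->B2  d=-]
4: W B1 -> L1 miss  d=D]
5: W B2 -> L2 miss  d=D]
6: W B9 -> L1 miss wb->B1  d=D]
7: W B9 -> L1 hit  d=D]
8: W B1 -> L1 miss wb->B9  d=D]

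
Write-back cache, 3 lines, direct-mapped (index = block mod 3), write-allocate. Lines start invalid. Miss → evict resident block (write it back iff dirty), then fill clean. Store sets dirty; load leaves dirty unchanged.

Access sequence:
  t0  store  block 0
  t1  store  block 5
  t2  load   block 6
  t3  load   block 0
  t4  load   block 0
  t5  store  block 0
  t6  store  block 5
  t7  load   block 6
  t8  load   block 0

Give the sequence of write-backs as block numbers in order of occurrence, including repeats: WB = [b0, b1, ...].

0: W B0 -> L0 miss  d=D]
1: W B5 -> L2 miss  d=D]
2: R B6 -> L0 miss wb->B0  d=-]
3: R B0 -> L0 miss  d=-]
4: R B0 -> L0 hit  d=-]
5: W B0 -> L0 hit  d=D]
6: W B5 -> L2 hit  d=D]
7: R B6 -> L0 miss wb->B0  d=-]
8: R B0 -> L0 miss  d=-]

WB = [0, 0]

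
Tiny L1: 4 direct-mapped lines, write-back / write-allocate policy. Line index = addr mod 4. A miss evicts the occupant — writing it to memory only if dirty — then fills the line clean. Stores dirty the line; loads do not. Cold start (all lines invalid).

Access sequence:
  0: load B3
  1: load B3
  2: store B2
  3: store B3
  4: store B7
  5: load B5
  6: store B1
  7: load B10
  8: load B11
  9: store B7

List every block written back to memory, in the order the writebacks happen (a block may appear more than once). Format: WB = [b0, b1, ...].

0: R B3 → L3 miss [-]
1: R B3 → L3 hit [-]
2: W B2 → L2 miss [D]
3: W B3 → L3 hit [D]
4: W B7 → L3 miss wb→B3 [D]
5: R B5 → L1 miss [-]
6: W B1 → L1 miss [D]
7: R B10 → L2 miss wb→B2 [-]
8: R B11 → L3 miss wb→B7 [-]
9: W B7 → L3 miss [D]

WB = [3, 2, 7]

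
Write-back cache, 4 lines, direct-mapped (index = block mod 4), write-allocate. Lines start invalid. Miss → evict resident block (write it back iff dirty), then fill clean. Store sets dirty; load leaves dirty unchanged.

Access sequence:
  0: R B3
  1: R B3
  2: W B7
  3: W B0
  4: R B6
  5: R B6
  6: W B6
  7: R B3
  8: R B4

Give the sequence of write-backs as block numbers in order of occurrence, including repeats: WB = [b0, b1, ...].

  0 | R B3 → L3 miss [-]
  1 | R B3 → L3 hit [-]
  2 | W B7 → L3 miss [D]
  3 | W B0 → L0 miss [D]
  4 | R B6 → L2 miss [-]
  5 | R B6 → L2 hit [-]
  6 | W B6 → L2 hit [D]
  7 | R B3 → L3 miss wb→B7 [-]
  8 | R B4 → L0 miss wb→B0 [-]

WB = [7, 0]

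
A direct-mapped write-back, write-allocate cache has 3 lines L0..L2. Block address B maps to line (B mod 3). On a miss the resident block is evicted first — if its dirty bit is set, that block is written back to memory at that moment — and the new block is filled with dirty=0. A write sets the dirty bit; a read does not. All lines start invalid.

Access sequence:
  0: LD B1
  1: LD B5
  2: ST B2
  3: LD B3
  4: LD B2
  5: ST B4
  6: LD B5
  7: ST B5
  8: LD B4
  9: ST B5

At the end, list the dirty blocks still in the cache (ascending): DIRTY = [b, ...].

  0 | R B1 → L1 miss [-]
  1 | R B5 → L2 miss [-]
  2 | W B2 → L2 miss [D]
  3 | R B3 → L0 miss [-]
  4 | R B2 → L2 hit [D]
  5 | W B4 → L1 miss [D]
  6 | R B5 → L2 miss wb→B2 [-]
  7 | W B5 → L2 hit [D]
  8 | R B4 → L1 hit [D]
  9 | W B5 → L2 hit [D]

DIRTY = [4, 5]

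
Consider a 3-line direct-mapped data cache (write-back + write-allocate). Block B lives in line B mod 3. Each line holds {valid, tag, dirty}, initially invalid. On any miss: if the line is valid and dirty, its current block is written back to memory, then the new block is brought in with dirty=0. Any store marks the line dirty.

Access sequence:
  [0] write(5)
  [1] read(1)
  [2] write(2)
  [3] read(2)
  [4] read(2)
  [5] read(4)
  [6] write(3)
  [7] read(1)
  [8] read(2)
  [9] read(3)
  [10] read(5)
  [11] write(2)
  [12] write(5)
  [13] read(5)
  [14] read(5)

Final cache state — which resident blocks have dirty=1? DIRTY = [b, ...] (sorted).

  0 | W B5 → L2 miss [D]
  1 | R B1 → L1 miss [-]
  2 | W B2 → L2 miss wb→B5 [D]
  3 | R B2 → L2 hit [D]
  4 | R B2 → L2 hit [D]
  5 | R B4 → L1 miss [-]
  6 | W B3 → L0 miss [D]
  7 | R B1 → L1 miss [-]
  8 | R B2 → L2 hit [D]
  9 | R B3 → L0 hit [D]
  10 | R B5 → L2 miss wb→B2 [-]
  11 | W B2 → L2 miss [D]
  12 | W B5 → L2 miss wb→B2 [D]
  13 | R B5 → L2 hit [D]
  14 | R B5 → L2 hit [D]

DIRTY = [3, 5]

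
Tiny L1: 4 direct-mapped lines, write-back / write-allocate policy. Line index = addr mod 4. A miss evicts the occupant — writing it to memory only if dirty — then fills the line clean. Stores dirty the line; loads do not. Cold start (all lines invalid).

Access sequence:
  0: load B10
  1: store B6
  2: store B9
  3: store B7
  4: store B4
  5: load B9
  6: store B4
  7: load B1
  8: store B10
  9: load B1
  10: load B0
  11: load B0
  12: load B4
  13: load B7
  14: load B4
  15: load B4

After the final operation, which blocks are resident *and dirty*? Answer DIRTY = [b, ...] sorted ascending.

0: R B10 → L2 miss [-]
1: W B6 → L2 miss [D]
2: W B9 → L1 miss [D]
3: W B7 → L3 miss [D]
4: W B4 → L0 miss [D]
5: R B9 → L1 hit [D]
6: W B4 → L0 hit [D]
7: R B1 → L1 miss wb→B9 [-]
8: W B10 → L2 miss wb→B6 [D]
9: R B1 → L1 hit [-]
10: R B0 → L0 miss wb→B4 [-]
11: R B0 → L0 hit [-]
12: R B4 → L0 miss [-]
13: R B7 → L3 hit [D]
14: R B4 → L0 hit [-]
15: R B4 → L0 hit [-]

DIRTY = [7, 10]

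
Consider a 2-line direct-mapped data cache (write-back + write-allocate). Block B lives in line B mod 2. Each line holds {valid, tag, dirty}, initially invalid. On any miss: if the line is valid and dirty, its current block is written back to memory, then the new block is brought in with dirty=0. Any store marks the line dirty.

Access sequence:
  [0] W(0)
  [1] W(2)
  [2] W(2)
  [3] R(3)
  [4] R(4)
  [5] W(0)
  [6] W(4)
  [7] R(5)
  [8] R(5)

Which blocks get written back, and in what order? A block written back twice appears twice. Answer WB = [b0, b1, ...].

WB = [0, 2, 0]

0: W B0 -> L0 miss  d=D]
1: W B2 -> L0 miss wb->B0  d=D]
2: W B2 -> L0 hit  d=D]
3: R B3 -> L1 miss  d=-]
4: R B4 -> L0 miss wb->B2  d=-]
5: W B0 -> L0 miss  d=D]
6: W B4 -> L0 miss wb->B0  d=D]
7: R B5 -> L1 miss  d=-]
8: R B5 -> L1 hit  d=-]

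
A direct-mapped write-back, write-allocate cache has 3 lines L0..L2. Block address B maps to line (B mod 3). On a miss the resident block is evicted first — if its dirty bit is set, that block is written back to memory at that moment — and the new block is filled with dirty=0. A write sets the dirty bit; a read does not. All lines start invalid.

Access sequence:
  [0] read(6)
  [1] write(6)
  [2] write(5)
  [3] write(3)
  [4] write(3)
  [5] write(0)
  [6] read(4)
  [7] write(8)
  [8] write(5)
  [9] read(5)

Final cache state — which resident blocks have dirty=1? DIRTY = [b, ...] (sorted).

DIRTY = [0, 5]

  0 | R B6 → L0 miss [-]
  1 | W B6 → L0 hit [D]
  2 | W B5 → L2 miss [D]
  3 | W B3 → L0 miss wb→B6 [D]
  4 | W B3 → L0 hit [D]
  5 | W B0 → L0 miss wb→B3 [D]
  6 | R B4 → L1 miss [-]
  7 | W B8 → L2 miss wb→B5 [D]
  8 | W B5 → L2 miss wb→B8 [D]
  9 | R B5 → L2 hit [D]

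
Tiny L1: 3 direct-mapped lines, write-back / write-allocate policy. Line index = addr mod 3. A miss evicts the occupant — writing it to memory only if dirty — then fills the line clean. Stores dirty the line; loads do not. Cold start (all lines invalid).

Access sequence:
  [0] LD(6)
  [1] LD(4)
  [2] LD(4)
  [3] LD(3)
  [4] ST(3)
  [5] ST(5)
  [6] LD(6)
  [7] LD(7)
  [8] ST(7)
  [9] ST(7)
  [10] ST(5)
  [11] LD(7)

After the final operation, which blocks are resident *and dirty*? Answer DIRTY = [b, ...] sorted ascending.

  0 | R B6 → L0 miss [-]
  1 | R B4 → L1 miss [-]
  2 | R B4 → L1 hit [-]
  3 | R B3 → L0 miss [-]
  4 | W B3 → L0 hit [D]
  5 | W B5 → L2 miss [D]
  6 | R B6 → L0 miss wb→B3 [-]
  7 | R B7 → L1 miss [-]
  8 | W B7 → L1 hit [D]
  9 | W B7 → L1 hit [D]
  10 | W B5 → L2 hit [D]
  11 | R B7 → L1 hit [D]

DIRTY = [5, 7]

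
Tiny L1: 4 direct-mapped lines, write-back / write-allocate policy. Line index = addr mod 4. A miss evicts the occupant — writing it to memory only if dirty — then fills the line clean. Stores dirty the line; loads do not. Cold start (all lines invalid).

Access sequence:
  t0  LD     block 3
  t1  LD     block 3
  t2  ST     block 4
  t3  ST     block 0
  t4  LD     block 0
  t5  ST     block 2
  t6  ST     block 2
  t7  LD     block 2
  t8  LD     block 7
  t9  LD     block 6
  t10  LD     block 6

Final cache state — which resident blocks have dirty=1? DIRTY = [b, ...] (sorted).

DIRTY = [0]

0: R B3 → L3 miss [-]
1: R B3 → L3 hit [-]
2: W B4 → L0 miss [D]
3: W B0 → L0 miss wb→B4 [D]
4: R B0 → L0 hit [D]
5: W B2 → L2 miss [D]
6: W B2 → L2 hit [D]
7: R B2 → L2 hit [D]
8: R B7 → L3 miss [-]
9: R B6 → L2 miss wb→B2 [-]
10: R B6 → L2 hit [-]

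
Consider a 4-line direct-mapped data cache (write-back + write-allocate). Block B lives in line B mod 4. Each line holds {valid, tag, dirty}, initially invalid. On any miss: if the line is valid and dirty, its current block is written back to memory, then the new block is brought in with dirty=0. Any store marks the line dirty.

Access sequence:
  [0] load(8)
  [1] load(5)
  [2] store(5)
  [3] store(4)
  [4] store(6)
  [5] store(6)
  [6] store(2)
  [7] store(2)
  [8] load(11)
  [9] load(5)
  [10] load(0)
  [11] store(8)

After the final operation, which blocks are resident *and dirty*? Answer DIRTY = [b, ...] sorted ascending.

0: R B8 → L0 miss [-]
1: R B5 → L1 miss [-]
2: W B5 → L1 hit [D]
3: W B4 → L0 miss [D]
4: W B6 → L2 miss [D]
5: W B6 → L2 hit [D]
6: W B2 → L2 miss wb→B6 [D]
7: W B2 → L2 hit [D]
8: R B11 → L3 miss [-]
9: R B5 → L1 hit [D]
10: R B0 → L0 miss wb→B4 [-]
11: W B8 → L0 miss [D]

DIRTY = [2, 5, 8]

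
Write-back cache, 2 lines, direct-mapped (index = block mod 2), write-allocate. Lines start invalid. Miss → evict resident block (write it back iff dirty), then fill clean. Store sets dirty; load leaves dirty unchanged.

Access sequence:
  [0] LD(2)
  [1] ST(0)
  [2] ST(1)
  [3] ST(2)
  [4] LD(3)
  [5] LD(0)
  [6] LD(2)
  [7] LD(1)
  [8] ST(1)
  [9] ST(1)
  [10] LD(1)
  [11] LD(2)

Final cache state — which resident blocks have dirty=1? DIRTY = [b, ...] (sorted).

  0 | R B2 → L0 miss [-]
  1 | W B0 → L0 miss [D]
  2 | W B1 → L1 miss [D]
  3 | W B2 → L0 miss wb→B0 [D]
  4 | R B3 → L1 miss wb→B1 [-]
  5 | R B0 → L0 miss wb→B2 [-]
  6 | R B2 → L0 miss [-]
  7 | R B1 → L1 miss [-]
  8 | W B1 → L1 hit [D]
  9 | W B1 → L1 hit [D]
  10 | R B1 → L1 hit [D]
  11 | R B2 → L0 hit [-]

DIRTY = [1]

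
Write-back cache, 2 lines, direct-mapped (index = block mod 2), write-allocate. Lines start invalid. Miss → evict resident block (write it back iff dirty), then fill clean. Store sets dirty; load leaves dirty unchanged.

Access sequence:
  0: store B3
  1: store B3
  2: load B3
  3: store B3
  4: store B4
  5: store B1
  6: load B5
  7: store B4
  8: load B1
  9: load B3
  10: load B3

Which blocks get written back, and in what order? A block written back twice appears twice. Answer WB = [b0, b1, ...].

WB = [3, 1]

  0 | W B3 → L1 miss [D]
  1 | W B3 → L1 hit [D]
  2 | R B3 → L1 hit [D]
  3 | W B3 → L1 hit [D]
  4 | W B4 → L0 miss [D]
  5 | W B1 → L1 miss wb→B3 [D]
  6 | R B5 → L1 miss wb→B1 [-]
  7 | W B4 → L0 hit [D]
  8 | R B1 → L1 miss [-]
  9 | R B3 → L1 miss [-]
  10 | R B3 → L1 hit [-]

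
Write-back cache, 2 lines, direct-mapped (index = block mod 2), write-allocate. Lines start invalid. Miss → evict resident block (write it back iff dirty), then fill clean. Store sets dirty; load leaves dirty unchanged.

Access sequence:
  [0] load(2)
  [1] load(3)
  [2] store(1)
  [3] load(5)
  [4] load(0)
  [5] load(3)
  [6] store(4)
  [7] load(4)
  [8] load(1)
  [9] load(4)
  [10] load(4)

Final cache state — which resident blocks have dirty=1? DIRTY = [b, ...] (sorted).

DIRTY = [4]

  0 | R B2 → L0 miss [-]
  1 | R B3 → L1 miss [-]
  2 | W B1 → L1 miss [D]
  3 | R B5 → L1 miss wb→B1 [-]
  4 | R B0 → L0 miss [-]
  5 | R B3 → L1 miss [-]
  6 | W B4 → L0 miss [D]
  7 | R B4 → L0 hit [D]
  8 | R B1 → L1 miss [-]
  9 | R B4 → L0 hit [D]
  10 | R B4 → L0 hit [D]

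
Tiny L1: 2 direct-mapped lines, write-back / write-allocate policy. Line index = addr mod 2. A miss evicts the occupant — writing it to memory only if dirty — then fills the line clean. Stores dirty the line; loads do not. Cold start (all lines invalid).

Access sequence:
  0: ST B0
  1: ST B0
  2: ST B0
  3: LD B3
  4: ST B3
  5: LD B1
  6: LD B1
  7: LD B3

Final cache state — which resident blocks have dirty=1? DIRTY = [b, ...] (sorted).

DIRTY = [0]

  0 | W B0 → L0 miss [D]
  1 | W B0 → L0 hit [D]
  2 | W B0 → L0 hit [D]
  3 | R B3 → L1 miss [-]
  4 | W B3 → L1 hit [D]
  5 | R B1 → L1 miss wb→B3 [-]
  6 | R B1 → L1 hit [-]
  7 | R B3 → L1 miss [-]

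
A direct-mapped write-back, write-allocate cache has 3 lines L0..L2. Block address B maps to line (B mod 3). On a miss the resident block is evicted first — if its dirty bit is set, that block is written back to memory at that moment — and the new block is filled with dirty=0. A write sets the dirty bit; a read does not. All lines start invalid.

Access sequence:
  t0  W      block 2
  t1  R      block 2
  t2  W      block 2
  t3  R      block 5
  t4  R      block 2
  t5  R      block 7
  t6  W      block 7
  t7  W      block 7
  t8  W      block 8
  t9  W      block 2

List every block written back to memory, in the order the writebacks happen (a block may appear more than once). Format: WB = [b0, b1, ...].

0: W B2 → L2 miss [D]
1: R B2 → L2 hit [D]
2: W B2 → L2 hit [D]
3: R B5 → L2 miss wb→B2 [-]
4: R B2 → L2 miss [-]
5: R B7 → L1 miss [-]
6: W B7 → L1 hit [D]
7: W B7 → L1 hit [D]
8: W B8 → L2 miss [D]
9: W B2 → L2 miss wb→B8 [D]

WB = [2, 8]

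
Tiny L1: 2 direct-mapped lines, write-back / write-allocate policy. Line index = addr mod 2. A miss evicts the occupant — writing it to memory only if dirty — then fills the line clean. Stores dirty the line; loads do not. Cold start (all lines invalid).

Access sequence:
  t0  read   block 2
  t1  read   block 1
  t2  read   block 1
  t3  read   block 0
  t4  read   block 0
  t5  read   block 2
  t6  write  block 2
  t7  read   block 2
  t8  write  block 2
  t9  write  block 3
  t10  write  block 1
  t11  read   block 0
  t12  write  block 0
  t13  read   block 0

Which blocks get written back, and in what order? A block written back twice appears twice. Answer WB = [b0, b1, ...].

0: R B2 -> L0 miss  d=-]
1: R B1 -> L1 miss  d=-]
2: R B1 -> L1 hit  d=-]
3: R B0 -> L0 miss  d=-]
4: R B0 -> L0 hit  d=-]
5: R B2 -> L0 miss  d=-]
6: W B2 -> L0 hit  d=D]
7: R B2 -> L0 hit  d=D]
8: W B2 -> L0 hit  d=D]
9: W B3 -> L1 miss  d=D]
10: W B1 -> L1 miss wb->B3  d=D]
11: R B0 -> L0 miss wb->B2  d=-]
12: W B0 -> L0 hit  d=D]
13: R B0 -> L0 hit  d=D]

WB = [3, 2]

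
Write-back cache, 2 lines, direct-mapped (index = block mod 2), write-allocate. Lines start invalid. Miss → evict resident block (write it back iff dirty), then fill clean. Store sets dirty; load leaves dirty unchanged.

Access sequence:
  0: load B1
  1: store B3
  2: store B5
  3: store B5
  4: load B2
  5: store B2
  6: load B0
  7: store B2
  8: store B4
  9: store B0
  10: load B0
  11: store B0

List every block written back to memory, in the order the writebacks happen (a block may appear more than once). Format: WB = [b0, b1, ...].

WB = [3, 2, 2, 4]

0: R B1 -> L1 miss  d=-]
1: W B3 -> L1 miss  d=D]
2: W B5 -> L1 miss wb->B3  d=D]
3: W B5 -> L1 hit  d=D]
4: R B2 -> L0 miss  d=-]
5: W B2 -> L0 hit  d=D]
6: R B0 -> L0 miss wb->B2  d=-]
7: W B2 -> L0 miss  d=D]
8: W B4 -> L0 miss wb->B2  d=D]
9: W B0 -> L0 miss wb->B4  d=D]
10: R B0 -> L0 hit  d=D]
11: W B0 -> L0 hit  d=D]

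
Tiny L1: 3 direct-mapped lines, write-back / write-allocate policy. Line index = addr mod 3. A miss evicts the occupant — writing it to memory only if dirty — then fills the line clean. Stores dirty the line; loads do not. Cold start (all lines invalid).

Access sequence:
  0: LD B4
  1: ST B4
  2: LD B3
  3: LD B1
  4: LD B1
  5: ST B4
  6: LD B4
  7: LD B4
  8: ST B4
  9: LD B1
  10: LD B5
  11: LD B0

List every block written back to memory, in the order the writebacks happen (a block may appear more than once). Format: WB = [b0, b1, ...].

WB = [4, 4]

0: R B4 -> L1 miss  d=-]
1: W B4 -> L1 hit  d=D]
2: R B3 -> L0 miss  d=-]
3: R B1 -> L1 miss wb->B4  d=-]
4: R B1 -> L1 hit  d=-]
5: W B4 -> L1 miss  d=D]
6: R B4 -> L1 hit  d=D]
7: R B4 -> L1 hit  d=D]
8: W B4 -> L1 hit  d=D]
9: R B1 -> L1 miss wb->B4  d=-]
10: R B5 -> L2 miss  d=-]
11: R B0 -> L0 miss  d=-]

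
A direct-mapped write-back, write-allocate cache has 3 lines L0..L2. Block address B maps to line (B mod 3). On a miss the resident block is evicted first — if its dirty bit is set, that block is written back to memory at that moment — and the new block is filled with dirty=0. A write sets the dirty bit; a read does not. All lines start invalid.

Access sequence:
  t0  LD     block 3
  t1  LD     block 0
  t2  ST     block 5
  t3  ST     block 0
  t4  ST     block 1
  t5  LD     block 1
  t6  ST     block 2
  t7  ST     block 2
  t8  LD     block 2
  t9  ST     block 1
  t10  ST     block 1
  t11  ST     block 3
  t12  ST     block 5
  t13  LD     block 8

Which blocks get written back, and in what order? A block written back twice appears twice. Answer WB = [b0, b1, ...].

WB = [5, 0, 2, 5]

0: R B3 → L0 miss [-]
1: R B0 → L0 miss [-]
2: W B5 → L2 miss [D]
3: W B0 → L0 hit [D]
4: W B1 → L1 miss [D]
5: R B1 → L1 hit [D]
6: W B2 → L2 miss wb→B5 [D]
7: W B2 → L2 hit [D]
8: R B2 → L2 hit [D]
9: W B1 → L1 hit [D]
10: W B1 → L1 hit [D]
11: W B3 → L0 miss wb→B0 [D]
12: W B5 → L2 miss wb→B2 [D]
13: R B8 → L2 miss wb→B5 [-]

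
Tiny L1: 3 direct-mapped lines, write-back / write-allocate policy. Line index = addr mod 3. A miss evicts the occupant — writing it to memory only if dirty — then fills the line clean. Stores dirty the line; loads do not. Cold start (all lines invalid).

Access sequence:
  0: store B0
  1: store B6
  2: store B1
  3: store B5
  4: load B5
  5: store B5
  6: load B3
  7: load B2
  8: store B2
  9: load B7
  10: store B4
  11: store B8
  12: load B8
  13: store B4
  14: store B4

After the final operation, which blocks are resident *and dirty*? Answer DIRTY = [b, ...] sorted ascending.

0: W B0 -> L0 miss  d=D]
1: W B6 -> L0 miss wb->B0  d=D]
2: W B1 -> L1 miss  d=D]
3: W B5 -> L2 miss  d=D]
4: R B5 -> L2 hit  d=D]
5: W B5 -> L2 hit  d=D]
6: R B3 -> L0 miss wb->B6  d=-]
7: R B2 -> L2 miss wb->B5  d=-]
8: W B2 -> L2 hit  d=D]
9: R B7 -> L1 miss wb->B1  d=-]
10: W B4 -> L1 miss  d=D]
11: W B8 -> L2 miss wb->B2  d=D]
12: R B8 -> L2 hit  d=D]
13: W B4 -> L1 hit  d=D]
14: W B4 -> L1 hit  d=D]

DIRTY = [4, 8]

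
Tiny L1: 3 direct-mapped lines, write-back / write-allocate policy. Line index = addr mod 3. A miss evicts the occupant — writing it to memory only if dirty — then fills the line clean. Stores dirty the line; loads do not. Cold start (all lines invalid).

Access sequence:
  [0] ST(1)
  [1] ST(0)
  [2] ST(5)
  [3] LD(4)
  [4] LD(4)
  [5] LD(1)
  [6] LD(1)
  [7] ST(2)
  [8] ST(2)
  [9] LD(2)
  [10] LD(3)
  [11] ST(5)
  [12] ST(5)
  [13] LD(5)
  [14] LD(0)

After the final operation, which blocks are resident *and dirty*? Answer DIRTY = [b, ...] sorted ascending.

0: W B1 → L1 miss [D]
1: W B0 → L0 miss [D]
2: W B5 → L2 miss [D]
3: R B4 → L1 miss wb→B1 [-]
4: R B4 → L1 hit [-]
5: R B1 → L1 miss [-]
6: R B1 → L1 hit [-]
7: W B2 → L2 miss wb→B5 [D]
8: W B2 → L2 hit [D]
9: R B2 → L2 hit [D]
10: R B3 → L0 miss wb→B0 [-]
11: W B5 → L2 miss wb→B2 [D]
12: W B5 → L2 hit [D]
13: R B5 → L2 hit [D]
14: R B0 → L0 miss [-]

DIRTY = [5]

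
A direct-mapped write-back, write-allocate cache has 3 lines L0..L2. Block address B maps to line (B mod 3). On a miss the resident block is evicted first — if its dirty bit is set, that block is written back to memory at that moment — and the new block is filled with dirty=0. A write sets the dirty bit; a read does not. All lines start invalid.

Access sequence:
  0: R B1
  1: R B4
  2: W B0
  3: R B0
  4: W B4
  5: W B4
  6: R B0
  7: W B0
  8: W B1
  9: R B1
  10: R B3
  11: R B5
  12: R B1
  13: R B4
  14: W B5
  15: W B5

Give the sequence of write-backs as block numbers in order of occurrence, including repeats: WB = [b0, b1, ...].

0: R B1 -> L1 miss  d=-]
1: R B4 -> L1 miss  d=-]
2: W B0 -> L0 miss  d=D]
3: R B0 -> L0 hit  d=D]
4: W B4 -> L1 hit  d=D]
5: W B4 -> L1 hit  d=D]
6: R B0 -> L0 hit  d=D]
7: W B0 -> L0 hit  d=D]
8: W B1 -> L1 miss wb->B4  d=D]
9: R B1 -> L1 hit  d=D]
10: R B3 -> L0 miss wb->B0  d=-]
11: R B5 -> L2 miss  d=-]
12: R B1 -> L1 hit  d=D]
13: R B4 -> L1 miss wb->B1  d=-]
14: W B5 -> L2 hit  d=D]
15: W B5 -> L2 hit  d=D]

WB = [4, 0, 1]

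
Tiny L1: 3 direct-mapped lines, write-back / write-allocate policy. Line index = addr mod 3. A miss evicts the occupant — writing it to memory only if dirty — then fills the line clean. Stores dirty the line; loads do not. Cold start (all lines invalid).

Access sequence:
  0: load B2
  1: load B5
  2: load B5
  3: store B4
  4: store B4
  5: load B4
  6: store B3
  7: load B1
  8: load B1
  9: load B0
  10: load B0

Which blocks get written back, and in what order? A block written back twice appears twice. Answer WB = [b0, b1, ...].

0: R B2 → L2 miss [-]
1: R B5 → L2 miss [-]
2: R B5 → L2 hit [-]
3: W B4 → L1 miss [D]
4: W B4 → L1 hit [D]
5: R B4 → L1 hit [D]
6: W B3 → L0 miss [D]
7: R B1 → L1 miss wb→B4 [-]
8: R B1 → L1 hit [-]
9: R B0 → L0 miss wb→B3 [-]
10: R B0 → L0 hit [-]

WB = [4, 3]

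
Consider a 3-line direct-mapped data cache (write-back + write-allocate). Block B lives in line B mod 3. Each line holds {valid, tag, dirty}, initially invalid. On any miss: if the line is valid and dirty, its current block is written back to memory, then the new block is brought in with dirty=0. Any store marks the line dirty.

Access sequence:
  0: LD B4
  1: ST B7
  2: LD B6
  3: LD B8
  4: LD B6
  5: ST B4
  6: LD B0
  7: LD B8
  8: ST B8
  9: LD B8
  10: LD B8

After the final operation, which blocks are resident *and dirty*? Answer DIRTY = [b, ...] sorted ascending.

DIRTY = [4, 8]

0: R B4 -> L1 miss  d=-]
1: W B7 -> L1 miss  d=D]
2: R B6 -> L0 miss  d=-]
3: R B8 -> L2 miss  d=-]
4: R B6 -> L0 hit  d=-]
5: W B4 -> L1 miss wb->B7  d=D]
6: R B0 -> L0 miss  d=-]
7: R B8 -> L2 hit  d=-]
8: W B8 -> L2 hit  d=D]
9: R B8 -> L2 hit  d=D]
10: R B8 -> L2 hit  d=D]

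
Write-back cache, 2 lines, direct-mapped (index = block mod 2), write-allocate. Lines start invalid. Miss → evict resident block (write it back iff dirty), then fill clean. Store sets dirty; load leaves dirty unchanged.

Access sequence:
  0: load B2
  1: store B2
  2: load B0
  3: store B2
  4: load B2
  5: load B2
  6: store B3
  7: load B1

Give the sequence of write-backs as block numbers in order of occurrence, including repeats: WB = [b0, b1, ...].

WB = [2, 3]

  0 | R B2 → L0 miss [-]
  1 | W B2 → L0 hit [D]
  2 | R B0 → L0 miss wb→B2 [-]
  3 | W B2 → L0 miss [D]
  4 | R B2 → L0 hit [D]
  5 | R B2 → L0 hit [D]
  6 | W B3 → L1 miss [D]
  7 | R B1 → L1 miss wb→B3 [-]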